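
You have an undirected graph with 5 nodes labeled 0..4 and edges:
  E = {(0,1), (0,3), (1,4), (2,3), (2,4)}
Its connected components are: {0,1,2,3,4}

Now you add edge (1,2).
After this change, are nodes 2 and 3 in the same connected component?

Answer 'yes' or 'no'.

Initial components: {0,1,2,3,4}
Adding edge (1,2): both already in same component {0,1,2,3,4}. No change.
New components: {0,1,2,3,4}
Are 2 and 3 in the same component? yes

Answer: yes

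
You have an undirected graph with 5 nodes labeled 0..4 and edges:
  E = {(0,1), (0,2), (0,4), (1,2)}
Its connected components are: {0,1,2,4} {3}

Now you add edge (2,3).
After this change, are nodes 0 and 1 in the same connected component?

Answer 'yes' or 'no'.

Initial components: {0,1,2,4} {3}
Adding edge (2,3): merges {0,1,2,4} and {3}.
New components: {0,1,2,3,4}
Are 0 and 1 in the same component? yes

Answer: yes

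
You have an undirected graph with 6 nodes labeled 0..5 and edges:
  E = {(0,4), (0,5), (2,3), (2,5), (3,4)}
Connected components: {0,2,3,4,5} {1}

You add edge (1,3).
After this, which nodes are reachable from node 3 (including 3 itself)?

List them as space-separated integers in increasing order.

Answer: 0 1 2 3 4 5

Derivation:
Before: nodes reachable from 3: {0,2,3,4,5}
Adding (1,3): merges 3's component with another. Reachability grows.
After: nodes reachable from 3: {0,1,2,3,4,5}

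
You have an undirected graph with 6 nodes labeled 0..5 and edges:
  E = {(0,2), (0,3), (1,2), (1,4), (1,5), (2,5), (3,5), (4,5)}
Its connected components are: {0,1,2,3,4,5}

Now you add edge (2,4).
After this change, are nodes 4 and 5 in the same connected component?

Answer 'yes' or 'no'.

Initial components: {0,1,2,3,4,5}
Adding edge (2,4): both already in same component {0,1,2,3,4,5}. No change.
New components: {0,1,2,3,4,5}
Are 4 and 5 in the same component? yes

Answer: yes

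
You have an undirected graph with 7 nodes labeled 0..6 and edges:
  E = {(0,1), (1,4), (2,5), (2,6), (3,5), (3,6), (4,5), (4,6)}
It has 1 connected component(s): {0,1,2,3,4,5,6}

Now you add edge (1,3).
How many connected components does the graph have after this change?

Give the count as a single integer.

Answer: 1

Derivation:
Initial component count: 1
Add (1,3): endpoints already in same component. Count unchanged: 1.
New component count: 1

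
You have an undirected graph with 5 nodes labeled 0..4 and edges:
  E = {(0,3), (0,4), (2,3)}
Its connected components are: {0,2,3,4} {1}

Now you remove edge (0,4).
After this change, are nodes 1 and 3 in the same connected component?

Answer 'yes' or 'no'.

Answer: no

Derivation:
Initial components: {0,2,3,4} {1}
Removing edge (0,4): it was a bridge — component count 2 -> 3.
New components: {0,2,3} {1} {4}
Are 1 and 3 in the same component? no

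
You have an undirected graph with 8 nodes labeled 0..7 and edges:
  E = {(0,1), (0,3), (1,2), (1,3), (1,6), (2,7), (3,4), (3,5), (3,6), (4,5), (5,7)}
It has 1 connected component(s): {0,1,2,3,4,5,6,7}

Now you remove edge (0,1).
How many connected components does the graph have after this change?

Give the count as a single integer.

Initial component count: 1
Remove (0,1): not a bridge. Count unchanged: 1.
  After removal, components: {0,1,2,3,4,5,6,7}
New component count: 1

Answer: 1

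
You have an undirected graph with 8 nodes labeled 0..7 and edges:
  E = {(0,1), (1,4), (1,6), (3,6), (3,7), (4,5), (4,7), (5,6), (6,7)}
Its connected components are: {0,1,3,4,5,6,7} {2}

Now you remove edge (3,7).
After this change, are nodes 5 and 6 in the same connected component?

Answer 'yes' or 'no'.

Initial components: {0,1,3,4,5,6,7} {2}
Removing edge (3,7): not a bridge — component count unchanged at 2.
New components: {0,1,3,4,5,6,7} {2}
Are 5 and 6 in the same component? yes

Answer: yes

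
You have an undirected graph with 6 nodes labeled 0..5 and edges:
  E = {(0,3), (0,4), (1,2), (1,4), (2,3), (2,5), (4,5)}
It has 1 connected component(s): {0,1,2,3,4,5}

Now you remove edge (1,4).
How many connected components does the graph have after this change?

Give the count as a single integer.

Answer: 1

Derivation:
Initial component count: 1
Remove (1,4): not a bridge. Count unchanged: 1.
  After removal, components: {0,1,2,3,4,5}
New component count: 1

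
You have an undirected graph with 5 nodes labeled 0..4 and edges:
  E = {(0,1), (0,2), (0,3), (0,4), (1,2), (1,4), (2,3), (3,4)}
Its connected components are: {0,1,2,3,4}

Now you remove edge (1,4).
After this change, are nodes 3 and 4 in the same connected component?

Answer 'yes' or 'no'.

Initial components: {0,1,2,3,4}
Removing edge (1,4): not a bridge — component count unchanged at 1.
New components: {0,1,2,3,4}
Are 3 and 4 in the same component? yes

Answer: yes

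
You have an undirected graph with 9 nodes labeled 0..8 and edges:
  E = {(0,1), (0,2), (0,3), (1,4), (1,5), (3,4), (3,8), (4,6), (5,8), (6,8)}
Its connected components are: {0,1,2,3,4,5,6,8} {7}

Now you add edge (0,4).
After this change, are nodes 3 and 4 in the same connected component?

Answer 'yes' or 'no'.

Initial components: {0,1,2,3,4,5,6,8} {7}
Adding edge (0,4): both already in same component {0,1,2,3,4,5,6,8}. No change.
New components: {0,1,2,3,4,5,6,8} {7}
Are 3 and 4 in the same component? yes

Answer: yes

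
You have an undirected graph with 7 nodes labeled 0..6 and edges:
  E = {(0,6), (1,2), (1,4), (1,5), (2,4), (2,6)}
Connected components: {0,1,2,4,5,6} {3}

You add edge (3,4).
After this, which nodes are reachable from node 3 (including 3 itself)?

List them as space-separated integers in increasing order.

Answer: 0 1 2 3 4 5 6

Derivation:
Before: nodes reachable from 3: {3}
Adding (3,4): merges 3's component with another. Reachability grows.
After: nodes reachable from 3: {0,1,2,3,4,5,6}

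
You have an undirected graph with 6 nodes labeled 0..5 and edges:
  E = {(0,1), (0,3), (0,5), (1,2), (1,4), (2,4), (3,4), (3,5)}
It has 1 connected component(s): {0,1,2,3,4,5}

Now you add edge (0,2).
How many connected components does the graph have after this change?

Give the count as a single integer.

Initial component count: 1
Add (0,2): endpoints already in same component. Count unchanged: 1.
New component count: 1

Answer: 1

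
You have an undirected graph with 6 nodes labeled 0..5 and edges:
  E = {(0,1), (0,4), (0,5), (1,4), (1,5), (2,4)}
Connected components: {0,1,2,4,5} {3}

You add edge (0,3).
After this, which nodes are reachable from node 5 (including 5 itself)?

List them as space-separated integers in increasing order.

Before: nodes reachable from 5: {0,1,2,4,5}
Adding (0,3): merges 5's component with another. Reachability grows.
After: nodes reachable from 5: {0,1,2,3,4,5}

Answer: 0 1 2 3 4 5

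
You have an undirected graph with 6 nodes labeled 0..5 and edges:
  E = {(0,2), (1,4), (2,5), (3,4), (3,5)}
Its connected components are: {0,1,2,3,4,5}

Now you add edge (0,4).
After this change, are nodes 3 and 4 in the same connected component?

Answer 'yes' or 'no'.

Initial components: {0,1,2,3,4,5}
Adding edge (0,4): both already in same component {0,1,2,3,4,5}. No change.
New components: {0,1,2,3,4,5}
Are 3 and 4 in the same component? yes

Answer: yes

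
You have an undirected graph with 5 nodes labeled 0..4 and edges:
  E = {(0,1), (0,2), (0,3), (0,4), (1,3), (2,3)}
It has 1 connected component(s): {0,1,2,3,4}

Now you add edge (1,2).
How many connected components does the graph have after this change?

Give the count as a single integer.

Initial component count: 1
Add (1,2): endpoints already in same component. Count unchanged: 1.
New component count: 1

Answer: 1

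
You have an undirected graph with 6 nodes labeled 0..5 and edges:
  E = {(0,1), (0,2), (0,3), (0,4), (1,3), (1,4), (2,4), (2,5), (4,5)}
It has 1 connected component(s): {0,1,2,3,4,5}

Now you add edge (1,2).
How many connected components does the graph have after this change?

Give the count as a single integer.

Initial component count: 1
Add (1,2): endpoints already in same component. Count unchanged: 1.
New component count: 1

Answer: 1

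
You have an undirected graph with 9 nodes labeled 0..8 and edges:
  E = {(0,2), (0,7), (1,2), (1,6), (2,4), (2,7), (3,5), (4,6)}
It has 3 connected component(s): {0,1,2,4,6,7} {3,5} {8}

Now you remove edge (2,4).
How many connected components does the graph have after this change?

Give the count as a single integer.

Answer: 3

Derivation:
Initial component count: 3
Remove (2,4): not a bridge. Count unchanged: 3.
  After removal, components: {0,1,2,4,6,7} {3,5} {8}
New component count: 3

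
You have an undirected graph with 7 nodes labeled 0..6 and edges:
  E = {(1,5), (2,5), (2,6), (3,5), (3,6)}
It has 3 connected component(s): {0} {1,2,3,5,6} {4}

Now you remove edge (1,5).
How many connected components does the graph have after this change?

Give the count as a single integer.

Answer: 4

Derivation:
Initial component count: 3
Remove (1,5): it was a bridge. Count increases: 3 -> 4.
  After removal, components: {0} {1} {2,3,5,6} {4}
New component count: 4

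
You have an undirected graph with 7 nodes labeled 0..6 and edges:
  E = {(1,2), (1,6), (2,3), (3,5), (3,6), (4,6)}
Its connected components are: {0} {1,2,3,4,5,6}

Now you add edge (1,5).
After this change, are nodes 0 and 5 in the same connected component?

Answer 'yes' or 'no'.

Answer: no

Derivation:
Initial components: {0} {1,2,3,4,5,6}
Adding edge (1,5): both already in same component {1,2,3,4,5,6}. No change.
New components: {0} {1,2,3,4,5,6}
Are 0 and 5 in the same component? no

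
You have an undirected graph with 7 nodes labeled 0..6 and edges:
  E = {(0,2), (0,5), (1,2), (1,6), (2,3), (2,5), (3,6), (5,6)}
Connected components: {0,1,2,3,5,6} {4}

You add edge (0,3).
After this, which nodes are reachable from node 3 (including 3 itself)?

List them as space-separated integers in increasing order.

Before: nodes reachable from 3: {0,1,2,3,5,6}
Adding (0,3): both endpoints already in same component. Reachability from 3 unchanged.
After: nodes reachable from 3: {0,1,2,3,5,6}

Answer: 0 1 2 3 5 6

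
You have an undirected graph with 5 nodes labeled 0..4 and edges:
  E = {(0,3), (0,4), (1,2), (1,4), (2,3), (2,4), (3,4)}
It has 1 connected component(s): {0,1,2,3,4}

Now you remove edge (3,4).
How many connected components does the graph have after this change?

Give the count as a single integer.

Initial component count: 1
Remove (3,4): not a bridge. Count unchanged: 1.
  After removal, components: {0,1,2,3,4}
New component count: 1

Answer: 1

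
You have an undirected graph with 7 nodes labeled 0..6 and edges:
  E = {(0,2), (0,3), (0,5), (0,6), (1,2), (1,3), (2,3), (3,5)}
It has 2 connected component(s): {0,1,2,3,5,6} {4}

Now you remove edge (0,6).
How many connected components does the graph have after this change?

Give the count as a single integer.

Initial component count: 2
Remove (0,6): it was a bridge. Count increases: 2 -> 3.
  After removal, components: {0,1,2,3,5} {4} {6}
New component count: 3

Answer: 3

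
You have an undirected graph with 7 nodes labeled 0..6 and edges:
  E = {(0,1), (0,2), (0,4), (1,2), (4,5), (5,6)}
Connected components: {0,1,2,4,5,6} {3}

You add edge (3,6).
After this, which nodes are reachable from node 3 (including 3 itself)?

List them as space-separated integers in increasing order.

Answer: 0 1 2 3 4 5 6

Derivation:
Before: nodes reachable from 3: {3}
Adding (3,6): merges 3's component with another. Reachability grows.
After: nodes reachable from 3: {0,1,2,3,4,5,6}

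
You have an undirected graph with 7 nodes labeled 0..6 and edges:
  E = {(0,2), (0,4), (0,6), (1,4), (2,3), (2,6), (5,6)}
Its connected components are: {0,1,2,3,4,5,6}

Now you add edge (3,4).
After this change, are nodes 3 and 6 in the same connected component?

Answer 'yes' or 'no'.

Initial components: {0,1,2,3,4,5,6}
Adding edge (3,4): both already in same component {0,1,2,3,4,5,6}. No change.
New components: {0,1,2,3,4,5,6}
Are 3 and 6 in the same component? yes

Answer: yes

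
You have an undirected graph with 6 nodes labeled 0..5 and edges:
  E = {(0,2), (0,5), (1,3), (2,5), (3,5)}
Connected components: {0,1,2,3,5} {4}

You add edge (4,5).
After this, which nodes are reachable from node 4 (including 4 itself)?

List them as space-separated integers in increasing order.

Answer: 0 1 2 3 4 5

Derivation:
Before: nodes reachable from 4: {4}
Adding (4,5): merges 4's component with another. Reachability grows.
After: nodes reachable from 4: {0,1,2,3,4,5}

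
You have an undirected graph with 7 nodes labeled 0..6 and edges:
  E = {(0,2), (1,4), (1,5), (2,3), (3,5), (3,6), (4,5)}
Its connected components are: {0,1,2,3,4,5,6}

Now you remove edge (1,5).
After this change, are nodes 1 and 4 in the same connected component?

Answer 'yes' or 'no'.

Answer: yes

Derivation:
Initial components: {0,1,2,3,4,5,6}
Removing edge (1,5): not a bridge — component count unchanged at 1.
New components: {0,1,2,3,4,5,6}
Are 1 and 4 in the same component? yes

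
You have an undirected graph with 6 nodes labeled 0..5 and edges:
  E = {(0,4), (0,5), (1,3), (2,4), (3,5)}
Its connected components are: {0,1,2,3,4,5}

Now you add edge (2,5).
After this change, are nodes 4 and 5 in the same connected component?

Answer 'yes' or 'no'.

Initial components: {0,1,2,3,4,5}
Adding edge (2,5): both already in same component {0,1,2,3,4,5}. No change.
New components: {0,1,2,3,4,5}
Are 4 and 5 in the same component? yes

Answer: yes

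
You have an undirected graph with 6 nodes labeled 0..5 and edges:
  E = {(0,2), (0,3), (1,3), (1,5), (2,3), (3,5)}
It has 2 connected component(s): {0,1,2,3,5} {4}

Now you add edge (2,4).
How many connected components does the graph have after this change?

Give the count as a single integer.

Answer: 1

Derivation:
Initial component count: 2
Add (2,4): merges two components. Count decreases: 2 -> 1.
New component count: 1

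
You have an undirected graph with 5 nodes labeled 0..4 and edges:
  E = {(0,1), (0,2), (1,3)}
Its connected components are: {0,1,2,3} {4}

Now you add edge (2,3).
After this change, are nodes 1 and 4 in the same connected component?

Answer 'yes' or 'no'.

Initial components: {0,1,2,3} {4}
Adding edge (2,3): both already in same component {0,1,2,3}. No change.
New components: {0,1,2,3} {4}
Are 1 and 4 in the same component? no

Answer: no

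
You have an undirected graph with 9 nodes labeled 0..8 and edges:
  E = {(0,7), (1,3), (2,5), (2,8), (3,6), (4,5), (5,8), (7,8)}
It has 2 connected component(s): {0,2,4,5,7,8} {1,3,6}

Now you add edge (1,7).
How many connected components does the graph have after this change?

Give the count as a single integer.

Initial component count: 2
Add (1,7): merges two components. Count decreases: 2 -> 1.
New component count: 1

Answer: 1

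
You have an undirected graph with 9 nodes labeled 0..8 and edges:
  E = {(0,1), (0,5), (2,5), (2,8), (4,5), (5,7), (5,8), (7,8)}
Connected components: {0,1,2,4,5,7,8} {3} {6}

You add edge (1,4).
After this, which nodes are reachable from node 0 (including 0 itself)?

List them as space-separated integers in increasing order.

Answer: 0 1 2 4 5 7 8

Derivation:
Before: nodes reachable from 0: {0,1,2,4,5,7,8}
Adding (1,4): both endpoints already in same component. Reachability from 0 unchanged.
After: nodes reachable from 0: {0,1,2,4,5,7,8}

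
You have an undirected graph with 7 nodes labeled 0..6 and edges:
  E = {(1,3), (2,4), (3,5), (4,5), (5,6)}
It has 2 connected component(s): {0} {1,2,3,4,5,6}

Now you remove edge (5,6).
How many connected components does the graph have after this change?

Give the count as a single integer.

Answer: 3

Derivation:
Initial component count: 2
Remove (5,6): it was a bridge. Count increases: 2 -> 3.
  After removal, components: {0} {1,2,3,4,5} {6}
New component count: 3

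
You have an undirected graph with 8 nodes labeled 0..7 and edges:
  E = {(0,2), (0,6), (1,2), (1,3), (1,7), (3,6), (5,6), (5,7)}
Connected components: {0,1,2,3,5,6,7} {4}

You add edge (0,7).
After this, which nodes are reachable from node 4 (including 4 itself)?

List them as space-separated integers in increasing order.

Before: nodes reachable from 4: {4}
Adding (0,7): both endpoints already in same component. Reachability from 4 unchanged.
After: nodes reachable from 4: {4}

Answer: 4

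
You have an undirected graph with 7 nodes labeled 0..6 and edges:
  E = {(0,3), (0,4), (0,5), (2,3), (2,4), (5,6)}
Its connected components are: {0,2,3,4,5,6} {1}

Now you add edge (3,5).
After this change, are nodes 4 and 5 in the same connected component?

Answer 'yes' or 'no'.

Answer: yes

Derivation:
Initial components: {0,2,3,4,5,6} {1}
Adding edge (3,5): both already in same component {0,2,3,4,5,6}. No change.
New components: {0,2,3,4,5,6} {1}
Are 4 and 5 in the same component? yes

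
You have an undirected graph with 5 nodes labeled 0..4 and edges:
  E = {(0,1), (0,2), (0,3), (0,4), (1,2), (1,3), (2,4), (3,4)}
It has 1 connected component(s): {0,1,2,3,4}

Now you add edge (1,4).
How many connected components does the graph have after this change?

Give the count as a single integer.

Initial component count: 1
Add (1,4): endpoints already in same component. Count unchanged: 1.
New component count: 1

Answer: 1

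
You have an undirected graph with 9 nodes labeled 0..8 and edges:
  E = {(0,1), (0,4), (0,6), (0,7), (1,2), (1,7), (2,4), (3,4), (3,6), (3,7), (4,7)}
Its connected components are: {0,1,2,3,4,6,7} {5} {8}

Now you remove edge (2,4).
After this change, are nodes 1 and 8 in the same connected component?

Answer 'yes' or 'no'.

Answer: no

Derivation:
Initial components: {0,1,2,3,4,6,7} {5} {8}
Removing edge (2,4): not a bridge — component count unchanged at 3.
New components: {0,1,2,3,4,6,7} {5} {8}
Are 1 and 8 in the same component? no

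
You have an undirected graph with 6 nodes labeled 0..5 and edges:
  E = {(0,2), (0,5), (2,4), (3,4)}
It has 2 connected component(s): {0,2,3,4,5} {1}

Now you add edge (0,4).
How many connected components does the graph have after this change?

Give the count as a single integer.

Initial component count: 2
Add (0,4): endpoints already in same component. Count unchanged: 2.
New component count: 2

Answer: 2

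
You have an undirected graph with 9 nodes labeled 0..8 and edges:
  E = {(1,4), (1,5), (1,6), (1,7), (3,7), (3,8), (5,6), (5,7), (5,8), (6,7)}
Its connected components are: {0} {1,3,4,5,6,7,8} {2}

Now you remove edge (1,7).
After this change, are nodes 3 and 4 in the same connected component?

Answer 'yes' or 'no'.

Initial components: {0} {1,3,4,5,6,7,8} {2}
Removing edge (1,7): not a bridge — component count unchanged at 3.
New components: {0} {1,3,4,5,6,7,8} {2}
Are 3 and 4 in the same component? yes

Answer: yes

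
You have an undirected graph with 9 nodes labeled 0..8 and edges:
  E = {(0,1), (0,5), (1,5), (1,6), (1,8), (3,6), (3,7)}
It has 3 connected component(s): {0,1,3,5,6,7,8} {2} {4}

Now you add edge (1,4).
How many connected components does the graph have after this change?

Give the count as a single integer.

Answer: 2

Derivation:
Initial component count: 3
Add (1,4): merges two components. Count decreases: 3 -> 2.
New component count: 2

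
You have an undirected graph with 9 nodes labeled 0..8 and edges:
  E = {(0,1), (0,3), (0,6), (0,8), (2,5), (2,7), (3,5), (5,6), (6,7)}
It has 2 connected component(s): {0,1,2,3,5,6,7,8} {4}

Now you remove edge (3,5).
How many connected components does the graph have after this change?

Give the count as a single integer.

Answer: 2

Derivation:
Initial component count: 2
Remove (3,5): not a bridge. Count unchanged: 2.
  After removal, components: {0,1,2,3,5,6,7,8} {4}
New component count: 2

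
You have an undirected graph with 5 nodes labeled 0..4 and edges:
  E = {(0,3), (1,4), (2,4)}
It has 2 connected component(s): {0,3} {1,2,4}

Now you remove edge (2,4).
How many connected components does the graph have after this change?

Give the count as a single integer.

Answer: 3

Derivation:
Initial component count: 2
Remove (2,4): it was a bridge. Count increases: 2 -> 3.
  After removal, components: {0,3} {1,4} {2}
New component count: 3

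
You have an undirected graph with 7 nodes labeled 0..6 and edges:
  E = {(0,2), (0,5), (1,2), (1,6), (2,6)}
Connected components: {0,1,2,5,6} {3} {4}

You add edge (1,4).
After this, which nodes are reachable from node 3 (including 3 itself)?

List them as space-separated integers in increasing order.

Answer: 3

Derivation:
Before: nodes reachable from 3: {3}
Adding (1,4): merges two components, but neither contains 3. Reachability from 3 unchanged.
After: nodes reachable from 3: {3}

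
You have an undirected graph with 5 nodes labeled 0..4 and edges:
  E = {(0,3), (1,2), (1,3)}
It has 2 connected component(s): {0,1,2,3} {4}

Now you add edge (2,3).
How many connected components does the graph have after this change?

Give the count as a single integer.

Initial component count: 2
Add (2,3): endpoints already in same component. Count unchanged: 2.
New component count: 2

Answer: 2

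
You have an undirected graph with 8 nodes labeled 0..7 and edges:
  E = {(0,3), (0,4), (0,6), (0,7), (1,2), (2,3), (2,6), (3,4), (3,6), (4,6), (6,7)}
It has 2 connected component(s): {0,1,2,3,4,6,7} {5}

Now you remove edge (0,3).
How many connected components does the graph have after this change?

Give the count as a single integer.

Answer: 2

Derivation:
Initial component count: 2
Remove (0,3): not a bridge. Count unchanged: 2.
  After removal, components: {0,1,2,3,4,6,7} {5}
New component count: 2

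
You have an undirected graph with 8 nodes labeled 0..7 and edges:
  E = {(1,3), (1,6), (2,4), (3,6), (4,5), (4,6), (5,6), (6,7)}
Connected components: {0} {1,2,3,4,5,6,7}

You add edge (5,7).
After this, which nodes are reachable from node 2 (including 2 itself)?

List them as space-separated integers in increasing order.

Before: nodes reachable from 2: {1,2,3,4,5,6,7}
Adding (5,7): both endpoints already in same component. Reachability from 2 unchanged.
After: nodes reachable from 2: {1,2,3,4,5,6,7}

Answer: 1 2 3 4 5 6 7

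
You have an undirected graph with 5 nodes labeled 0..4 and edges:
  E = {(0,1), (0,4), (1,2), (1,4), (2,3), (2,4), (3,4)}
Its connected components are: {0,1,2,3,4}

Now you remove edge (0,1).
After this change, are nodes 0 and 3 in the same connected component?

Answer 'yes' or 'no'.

Answer: yes

Derivation:
Initial components: {0,1,2,3,4}
Removing edge (0,1): not a bridge — component count unchanged at 1.
New components: {0,1,2,3,4}
Are 0 and 3 in the same component? yes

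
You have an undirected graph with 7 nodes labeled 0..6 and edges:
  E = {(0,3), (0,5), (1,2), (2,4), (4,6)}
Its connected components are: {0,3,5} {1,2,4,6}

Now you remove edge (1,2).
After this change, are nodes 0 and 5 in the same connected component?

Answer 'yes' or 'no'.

Initial components: {0,3,5} {1,2,4,6}
Removing edge (1,2): it was a bridge — component count 2 -> 3.
New components: {0,3,5} {1} {2,4,6}
Are 0 and 5 in the same component? yes

Answer: yes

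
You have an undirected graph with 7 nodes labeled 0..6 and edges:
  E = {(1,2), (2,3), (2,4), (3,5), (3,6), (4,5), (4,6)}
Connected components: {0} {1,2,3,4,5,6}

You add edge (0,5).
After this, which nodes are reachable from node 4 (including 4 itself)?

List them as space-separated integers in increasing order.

Answer: 0 1 2 3 4 5 6

Derivation:
Before: nodes reachable from 4: {1,2,3,4,5,6}
Adding (0,5): merges 4's component with another. Reachability grows.
After: nodes reachable from 4: {0,1,2,3,4,5,6}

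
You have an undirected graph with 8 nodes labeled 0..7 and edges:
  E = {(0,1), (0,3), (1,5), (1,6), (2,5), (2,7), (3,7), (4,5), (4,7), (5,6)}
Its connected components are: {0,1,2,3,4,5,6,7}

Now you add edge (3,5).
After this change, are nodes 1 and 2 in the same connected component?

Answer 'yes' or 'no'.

Initial components: {0,1,2,3,4,5,6,7}
Adding edge (3,5): both already in same component {0,1,2,3,4,5,6,7}. No change.
New components: {0,1,2,3,4,5,6,7}
Are 1 and 2 in the same component? yes

Answer: yes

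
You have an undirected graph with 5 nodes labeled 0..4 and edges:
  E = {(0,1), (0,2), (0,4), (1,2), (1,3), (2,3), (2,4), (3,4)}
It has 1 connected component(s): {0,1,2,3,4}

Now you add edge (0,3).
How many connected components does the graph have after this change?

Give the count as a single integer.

Initial component count: 1
Add (0,3): endpoints already in same component. Count unchanged: 1.
New component count: 1

Answer: 1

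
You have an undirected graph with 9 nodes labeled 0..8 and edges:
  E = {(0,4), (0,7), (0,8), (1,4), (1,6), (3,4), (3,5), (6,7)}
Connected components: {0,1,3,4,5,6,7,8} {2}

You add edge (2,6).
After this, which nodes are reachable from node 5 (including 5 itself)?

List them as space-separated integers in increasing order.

Answer: 0 1 2 3 4 5 6 7 8

Derivation:
Before: nodes reachable from 5: {0,1,3,4,5,6,7,8}
Adding (2,6): merges 5's component with another. Reachability grows.
After: nodes reachable from 5: {0,1,2,3,4,5,6,7,8}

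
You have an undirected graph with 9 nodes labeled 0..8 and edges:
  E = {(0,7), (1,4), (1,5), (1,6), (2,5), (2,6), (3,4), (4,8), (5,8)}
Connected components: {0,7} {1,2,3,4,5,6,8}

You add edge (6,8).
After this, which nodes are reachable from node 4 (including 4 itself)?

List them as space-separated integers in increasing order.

Before: nodes reachable from 4: {1,2,3,4,5,6,8}
Adding (6,8): both endpoints already in same component. Reachability from 4 unchanged.
After: nodes reachable from 4: {1,2,3,4,5,6,8}

Answer: 1 2 3 4 5 6 8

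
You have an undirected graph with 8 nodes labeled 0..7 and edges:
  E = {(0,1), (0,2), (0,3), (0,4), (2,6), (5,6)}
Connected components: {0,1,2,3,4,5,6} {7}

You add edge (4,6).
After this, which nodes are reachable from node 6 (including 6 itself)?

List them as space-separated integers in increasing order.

Before: nodes reachable from 6: {0,1,2,3,4,5,6}
Adding (4,6): both endpoints already in same component. Reachability from 6 unchanged.
After: nodes reachable from 6: {0,1,2,3,4,5,6}

Answer: 0 1 2 3 4 5 6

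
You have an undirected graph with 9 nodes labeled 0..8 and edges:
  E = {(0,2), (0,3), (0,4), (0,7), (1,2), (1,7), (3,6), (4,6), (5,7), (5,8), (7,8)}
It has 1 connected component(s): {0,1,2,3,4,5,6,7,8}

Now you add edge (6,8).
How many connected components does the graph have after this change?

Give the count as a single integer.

Answer: 1

Derivation:
Initial component count: 1
Add (6,8): endpoints already in same component. Count unchanged: 1.
New component count: 1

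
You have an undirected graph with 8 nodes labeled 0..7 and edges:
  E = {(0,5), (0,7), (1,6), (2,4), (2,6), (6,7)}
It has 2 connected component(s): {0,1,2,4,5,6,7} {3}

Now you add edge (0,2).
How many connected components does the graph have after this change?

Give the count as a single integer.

Answer: 2

Derivation:
Initial component count: 2
Add (0,2): endpoints already in same component. Count unchanged: 2.
New component count: 2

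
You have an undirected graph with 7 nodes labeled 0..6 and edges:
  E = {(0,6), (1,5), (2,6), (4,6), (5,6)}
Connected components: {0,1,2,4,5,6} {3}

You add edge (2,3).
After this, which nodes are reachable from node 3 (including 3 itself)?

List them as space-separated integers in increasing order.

Answer: 0 1 2 3 4 5 6

Derivation:
Before: nodes reachable from 3: {3}
Adding (2,3): merges 3's component with another. Reachability grows.
After: nodes reachable from 3: {0,1,2,3,4,5,6}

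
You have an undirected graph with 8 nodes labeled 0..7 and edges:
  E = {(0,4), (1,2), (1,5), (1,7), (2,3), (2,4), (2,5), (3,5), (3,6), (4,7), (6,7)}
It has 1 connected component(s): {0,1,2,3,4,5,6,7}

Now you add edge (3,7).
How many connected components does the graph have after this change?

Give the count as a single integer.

Initial component count: 1
Add (3,7): endpoints already in same component. Count unchanged: 1.
New component count: 1

Answer: 1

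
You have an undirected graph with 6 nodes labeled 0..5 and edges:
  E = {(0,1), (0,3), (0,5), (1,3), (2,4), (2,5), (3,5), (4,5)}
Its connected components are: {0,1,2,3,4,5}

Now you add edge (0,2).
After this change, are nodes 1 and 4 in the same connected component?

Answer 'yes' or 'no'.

Answer: yes

Derivation:
Initial components: {0,1,2,3,4,5}
Adding edge (0,2): both already in same component {0,1,2,3,4,5}. No change.
New components: {0,1,2,3,4,5}
Are 1 and 4 in the same component? yes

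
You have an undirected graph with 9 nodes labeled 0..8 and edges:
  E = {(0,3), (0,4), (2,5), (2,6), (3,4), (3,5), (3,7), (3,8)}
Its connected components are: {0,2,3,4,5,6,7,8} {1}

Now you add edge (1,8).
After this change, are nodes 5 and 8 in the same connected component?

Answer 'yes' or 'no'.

Answer: yes

Derivation:
Initial components: {0,2,3,4,5,6,7,8} {1}
Adding edge (1,8): merges {1} and {0,2,3,4,5,6,7,8}.
New components: {0,1,2,3,4,5,6,7,8}
Are 5 and 8 in the same component? yes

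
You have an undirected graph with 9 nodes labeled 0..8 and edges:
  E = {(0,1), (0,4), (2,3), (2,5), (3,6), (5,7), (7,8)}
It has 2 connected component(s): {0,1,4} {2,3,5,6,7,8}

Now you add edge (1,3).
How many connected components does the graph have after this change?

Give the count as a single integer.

Initial component count: 2
Add (1,3): merges two components. Count decreases: 2 -> 1.
New component count: 1

Answer: 1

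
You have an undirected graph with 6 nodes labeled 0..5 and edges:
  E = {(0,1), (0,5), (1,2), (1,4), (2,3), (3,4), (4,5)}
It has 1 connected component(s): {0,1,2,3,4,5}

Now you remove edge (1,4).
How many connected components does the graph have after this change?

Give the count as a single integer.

Answer: 1

Derivation:
Initial component count: 1
Remove (1,4): not a bridge. Count unchanged: 1.
  After removal, components: {0,1,2,3,4,5}
New component count: 1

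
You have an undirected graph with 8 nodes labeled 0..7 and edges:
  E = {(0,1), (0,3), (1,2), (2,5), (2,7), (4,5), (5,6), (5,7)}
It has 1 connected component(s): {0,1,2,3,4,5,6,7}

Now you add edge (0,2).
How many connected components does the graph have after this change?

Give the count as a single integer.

Initial component count: 1
Add (0,2): endpoints already in same component. Count unchanged: 1.
New component count: 1

Answer: 1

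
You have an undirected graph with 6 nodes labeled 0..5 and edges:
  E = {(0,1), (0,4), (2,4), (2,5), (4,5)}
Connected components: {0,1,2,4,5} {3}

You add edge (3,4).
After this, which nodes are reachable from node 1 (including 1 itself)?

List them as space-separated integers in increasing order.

Answer: 0 1 2 3 4 5

Derivation:
Before: nodes reachable from 1: {0,1,2,4,5}
Adding (3,4): merges 1's component with another. Reachability grows.
After: nodes reachable from 1: {0,1,2,3,4,5}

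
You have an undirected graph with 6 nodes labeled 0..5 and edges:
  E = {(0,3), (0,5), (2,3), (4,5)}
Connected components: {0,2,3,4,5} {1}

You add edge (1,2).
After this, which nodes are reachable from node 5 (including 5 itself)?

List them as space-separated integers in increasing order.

Before: nodes reachable from 5: {0,2,3,4,5}
Adding (1,2): merges 5's component with another. Reachability grows.
After: nodes reachable from 5: {0,1,2,3,4,5}

Answer: 0 1 2 3 4 5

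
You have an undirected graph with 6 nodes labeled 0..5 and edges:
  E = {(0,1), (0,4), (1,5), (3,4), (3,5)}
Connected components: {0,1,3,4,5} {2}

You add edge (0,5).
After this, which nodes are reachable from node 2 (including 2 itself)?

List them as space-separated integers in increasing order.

Answer: 2

Derivation:
Before: nodes reachable from 2: {2}
Adding (0,5): both endpoints already in same component. Reachability from 2 unchanged.
After: nodes reachable from 2: {2}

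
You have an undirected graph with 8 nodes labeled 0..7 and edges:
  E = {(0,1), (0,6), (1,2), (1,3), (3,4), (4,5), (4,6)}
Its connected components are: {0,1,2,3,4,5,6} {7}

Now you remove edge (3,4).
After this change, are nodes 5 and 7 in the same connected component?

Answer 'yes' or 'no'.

Answer: no

Derivation:
Initial components: {0,1,2,3,4,5,6} {7}
Removing edge (3,4): not a bridge — component count unchanged at 2.
New components: {0,1,2,3,4,5,6} {7}
Are 5 and 7 in the same component? no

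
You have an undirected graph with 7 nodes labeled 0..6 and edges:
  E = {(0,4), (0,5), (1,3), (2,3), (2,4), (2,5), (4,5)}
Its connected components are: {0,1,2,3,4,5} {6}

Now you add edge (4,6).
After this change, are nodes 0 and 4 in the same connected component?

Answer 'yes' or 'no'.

Initial components: {0,1,2,3,4,5} {6}
Adding edge (4,6): merges {0,1,2,3,4,5} and {6}.
New components: {0,1,2,3,4,5,6}
Are 0 and 4 in the same component? yes

Answer: yes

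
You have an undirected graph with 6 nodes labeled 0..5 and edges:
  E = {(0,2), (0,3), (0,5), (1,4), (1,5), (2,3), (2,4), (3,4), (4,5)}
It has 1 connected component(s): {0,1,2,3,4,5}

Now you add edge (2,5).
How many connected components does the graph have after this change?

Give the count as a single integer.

Answer: 1

Derivation:
Initial component count: 1
Add (2,5): endpoints already in same component. Count unchanged: 1.
New component count: 1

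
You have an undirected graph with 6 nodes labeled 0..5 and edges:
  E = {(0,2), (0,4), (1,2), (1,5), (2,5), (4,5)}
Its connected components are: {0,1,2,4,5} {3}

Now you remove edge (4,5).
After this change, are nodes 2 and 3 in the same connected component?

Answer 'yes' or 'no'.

Answer: no

Derivation:
Initial components: {0,1,2,4,5} {3}
Removing edge (4,5): not a bridge — component count unchanged at 2.
New components: {0,1,2,4,5} {3}
Are 2 and 3 in the same component? no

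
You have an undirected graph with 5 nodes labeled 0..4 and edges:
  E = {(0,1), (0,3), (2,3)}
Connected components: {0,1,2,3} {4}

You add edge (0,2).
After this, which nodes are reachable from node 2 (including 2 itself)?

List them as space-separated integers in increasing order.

Before: nodes reachable from 2: {0,1,2,3}
Adding (0,2): both endpoints already in same component. Reachability from 2 unchanged.
After: nodes reachable from 2: {0,1,2,3}

Answer: 0 1 2 3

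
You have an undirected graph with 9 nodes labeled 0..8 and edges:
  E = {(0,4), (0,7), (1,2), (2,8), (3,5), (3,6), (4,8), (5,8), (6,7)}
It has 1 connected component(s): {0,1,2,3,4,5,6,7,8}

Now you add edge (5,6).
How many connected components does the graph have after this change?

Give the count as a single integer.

Answer: 1

Derivation:
Initial component count: 1
Add (5,6): endpoints already in same component. Count unchanged: 1.
New component count: 1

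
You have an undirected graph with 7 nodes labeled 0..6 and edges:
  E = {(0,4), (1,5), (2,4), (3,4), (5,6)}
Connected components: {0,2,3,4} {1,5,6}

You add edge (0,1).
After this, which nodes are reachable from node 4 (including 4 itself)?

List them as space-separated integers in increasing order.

Answer: 0 1 2 3 4 5 6

Derivation:
Before: nodes reachable from 4: {0,2,3,4}
Adding (0,1): merges 4's component with another. Reachability grows.
After: nodes reachable from 4: {0,1,2,3,4,5,6}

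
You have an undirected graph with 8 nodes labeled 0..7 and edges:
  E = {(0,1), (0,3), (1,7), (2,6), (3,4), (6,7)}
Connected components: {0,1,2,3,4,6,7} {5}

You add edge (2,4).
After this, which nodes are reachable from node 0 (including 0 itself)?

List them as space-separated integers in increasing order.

Answer: 0 1 2 3 4 6 7

Derivation:
Before: nodes reachable from 0: {0,1,2,3,4,6,7}
Adding (2,4): both endpoints already in same component. Reachability from 0 unchanged.
After: nodes reachable from 0: {0,1,2,3,4,6,7}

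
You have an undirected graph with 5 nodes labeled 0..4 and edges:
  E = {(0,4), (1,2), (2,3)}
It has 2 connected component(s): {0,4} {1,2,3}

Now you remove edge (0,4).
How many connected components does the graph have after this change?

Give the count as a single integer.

Initial component count: 2
Remove (0,4): it was a bridge. Count increases: 2 -> 3.
  After removal, components: {0} {1,2,3} {4}
New component count: 3

Answer: 3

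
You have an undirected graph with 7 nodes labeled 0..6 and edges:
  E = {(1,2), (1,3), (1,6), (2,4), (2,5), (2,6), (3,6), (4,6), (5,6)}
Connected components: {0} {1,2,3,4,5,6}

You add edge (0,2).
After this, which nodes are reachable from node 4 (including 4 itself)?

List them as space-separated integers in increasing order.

Before: nodes reachable from 4: {1,2,3,4,5,6}
Adding (0,2): merges 4's component with another. Reachability grows.
After: nodes reachable from 4: {0,1,2,3,4,5,6}

Answer: 0 1 2 3 4 5 6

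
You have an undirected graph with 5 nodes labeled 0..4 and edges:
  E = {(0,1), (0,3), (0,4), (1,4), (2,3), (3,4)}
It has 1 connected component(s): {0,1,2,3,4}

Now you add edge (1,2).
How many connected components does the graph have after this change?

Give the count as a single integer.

Answer: 1

Derivation:
Initial component count: 1
Add (1,2): endpoints already in same component. Count unchanged: 1.
New component count: 1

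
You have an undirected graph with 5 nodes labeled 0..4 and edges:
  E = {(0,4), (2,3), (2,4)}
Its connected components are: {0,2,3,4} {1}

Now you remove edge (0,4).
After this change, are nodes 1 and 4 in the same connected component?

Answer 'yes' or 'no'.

Initial components: {0,2,3,4} {1}
Removing edge (0,4): it was a bridge — component count 2 -> 3.
New components: {0} {1} {2,3,4}
Are 1 and 4 in the same component? no

Answer: no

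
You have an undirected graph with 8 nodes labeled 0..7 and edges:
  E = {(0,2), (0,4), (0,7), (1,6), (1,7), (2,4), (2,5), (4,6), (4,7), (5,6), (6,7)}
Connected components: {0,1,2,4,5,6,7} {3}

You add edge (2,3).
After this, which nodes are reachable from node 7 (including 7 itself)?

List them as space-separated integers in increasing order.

Answer: 0 1 2 3 4 5 6 7

Derivation:
Before: nodes reachable from 7: {0,1,2,4,5,6,7}
Adding (2,3): merges 7's component with another. Reachability grows.
After: nodes reachable from 7: {0,1,2,3,4,5,6,7}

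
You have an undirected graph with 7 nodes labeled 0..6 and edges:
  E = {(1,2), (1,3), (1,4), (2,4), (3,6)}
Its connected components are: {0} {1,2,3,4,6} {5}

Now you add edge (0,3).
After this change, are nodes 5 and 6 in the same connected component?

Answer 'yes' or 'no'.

Answer: no

Derivation:
Initial components: {0} {1,2,3,4,6} {5}
Adding edge (0,3): merges {0} and {1,2,3,4,6}.
New components: {0,1,2,3,4,6} {5}
Are 5 and 6 in the same component? no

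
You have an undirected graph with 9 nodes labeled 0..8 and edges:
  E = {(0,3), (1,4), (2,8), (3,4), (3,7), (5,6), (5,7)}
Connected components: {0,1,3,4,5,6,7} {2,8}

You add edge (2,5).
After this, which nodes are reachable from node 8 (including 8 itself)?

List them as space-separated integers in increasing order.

Answer: 0 1 2 3 4 5 6 7 8

Derivation:
Before: nodes reachable from 8: {2,8}
Adding (2,5): merges 8's component with another. Reachability grows.
After: nodes reachable from 8: {0,1,2,3,4,5,6,7,8}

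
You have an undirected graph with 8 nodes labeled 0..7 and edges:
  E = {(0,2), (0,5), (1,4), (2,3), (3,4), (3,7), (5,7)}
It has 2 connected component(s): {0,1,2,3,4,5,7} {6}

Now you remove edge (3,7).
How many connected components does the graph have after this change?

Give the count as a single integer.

Initial component count: 2
Remove (3,7): not a bridge. Count unchanged: 2.
  After removal, components: {0,1,2,3,4,5,7} {6}
New component count: 2

Answer: 2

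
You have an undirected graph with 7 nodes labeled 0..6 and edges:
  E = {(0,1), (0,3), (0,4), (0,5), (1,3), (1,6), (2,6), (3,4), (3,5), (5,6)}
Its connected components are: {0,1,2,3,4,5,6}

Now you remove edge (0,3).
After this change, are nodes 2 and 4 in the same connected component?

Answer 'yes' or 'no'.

Initial components: {0,1,2,3,4,5,6}
Removing edge (0,3): not a bridge — component count unchanged at 1.
New components: {0,1,2,3,4,5,6}
Are 2 and 4 in the same component? yes

Answer: yes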